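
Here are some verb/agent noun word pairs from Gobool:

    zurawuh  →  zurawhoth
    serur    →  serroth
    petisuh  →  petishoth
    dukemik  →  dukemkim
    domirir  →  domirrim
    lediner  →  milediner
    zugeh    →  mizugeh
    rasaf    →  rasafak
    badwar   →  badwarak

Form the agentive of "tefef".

mitefef

serur and domirir both end in -r yet inflect differently (serroth, domirrim), so the final letter is not what conditions the rule; the last vowel is.
"tefef" has last vowel 'e'. The stems whose last vowel is 'e' (lediner → milediner, zugeh → mizugeh) add the prefix mi-.
So tefef → mitefef.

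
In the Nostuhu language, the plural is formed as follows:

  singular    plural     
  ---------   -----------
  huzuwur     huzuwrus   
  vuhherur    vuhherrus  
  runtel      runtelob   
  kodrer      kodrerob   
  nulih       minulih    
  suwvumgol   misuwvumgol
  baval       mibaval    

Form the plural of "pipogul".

pipoglus

"pipogul" has last vowel 'u'. The stems whose last vowel is 'u' (huzuwur → huzuwrus, vuhherur → vuhherrus) delete the last vowel and add -us.
So pipogul → pipoglus.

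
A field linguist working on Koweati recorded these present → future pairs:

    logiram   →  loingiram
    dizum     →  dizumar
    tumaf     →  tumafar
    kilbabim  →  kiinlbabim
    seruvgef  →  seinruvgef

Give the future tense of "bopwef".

"bopwef" has 2 vowels. The stems with 2 vowels (dizum → dizumar, tumaf → tumafar) add -ar.
The other pattern: stems with 3 vowels insert -in- after the first vowel.
So bopwef → bopwefar.

bopwefar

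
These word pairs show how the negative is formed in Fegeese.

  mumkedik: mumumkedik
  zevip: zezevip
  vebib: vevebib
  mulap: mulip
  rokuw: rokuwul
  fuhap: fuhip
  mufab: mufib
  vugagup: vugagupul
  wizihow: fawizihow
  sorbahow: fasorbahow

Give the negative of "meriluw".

vugagup and zevip both end in -p yet inflect differently (vugagupul, zezevip), so the final letter is not what conditions the rule; the last vowel is.
"meriluw" has last vowel 'u'. The stems whose last vowel is 'u' (rokuw → rokuwul, vugagup → vugagupul) add -ul.
The other patterns: stems whose last vowel is 'i' repeat the first consonant+vowel as a prefix; stems whose last vowel is 'a' change the last vowel to 'i'; stems whose last vowel is 'o' add the prefix fa-.
So meriluw → meriluwul.

meriluwul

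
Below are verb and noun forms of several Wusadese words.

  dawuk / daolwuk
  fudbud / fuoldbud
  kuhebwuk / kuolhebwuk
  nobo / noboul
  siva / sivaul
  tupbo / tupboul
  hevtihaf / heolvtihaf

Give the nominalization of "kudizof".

hevtihaf and siva both have last vowel 'a' yet inflect differently (heolvtihaf, sivaul), so the last vowel is not what conditions the rule; whether the stem ends in a vowel or a consonant is.
"kudizof" ends in a consonant. The stems ending in a consonant (kuhebwuk → kuolhebwuk, fudbud → fuoldbud, hevtihaf → heolvtihaf) insert -ol- after the first vowel.
The other pattern: stems ending in a vowel add -ul.
So kudizof → kuoldizof.

kuoldizof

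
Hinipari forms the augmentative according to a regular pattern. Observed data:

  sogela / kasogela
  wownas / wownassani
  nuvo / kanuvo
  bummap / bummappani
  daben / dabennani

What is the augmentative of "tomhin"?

tomhinnani

"tomhin" ends in a consonant. The stems ending in a consonant (bummap → bummappani, wownas → wownassani, daben → dabennani) double the final consonant and add -ani.
So tomhin → tomhinnani.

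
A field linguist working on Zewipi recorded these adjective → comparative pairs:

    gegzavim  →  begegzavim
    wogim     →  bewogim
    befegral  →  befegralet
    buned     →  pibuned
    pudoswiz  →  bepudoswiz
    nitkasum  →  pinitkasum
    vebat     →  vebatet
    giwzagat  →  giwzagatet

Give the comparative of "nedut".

pinedut

gegzavim and nitkasum both end in -m yet inflect differently (begegzavim, pinitkasum), so the final letter is not what conditions the rule; the last vowel is.
"nedut" has last vowel 'u'. The one such stem in the data (nitkasum → pinitkasum) adds the prefix pi-, so the same rule applies.
The other patterns: stems whose last vowel is 'i' add the prefix be-; stems whose last vowel is 'a' add -et.
So nedut → pinedut.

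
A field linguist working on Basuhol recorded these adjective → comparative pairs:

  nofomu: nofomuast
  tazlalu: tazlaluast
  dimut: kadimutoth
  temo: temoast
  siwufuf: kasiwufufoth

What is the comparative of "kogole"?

kogoleast

"kogole" ends in a vowel. The stems ending in a vowel (nofomu → nofomuast, tazlalu → tazlaluast, temo → temoast) add -ast.
So kogole → kogoleast.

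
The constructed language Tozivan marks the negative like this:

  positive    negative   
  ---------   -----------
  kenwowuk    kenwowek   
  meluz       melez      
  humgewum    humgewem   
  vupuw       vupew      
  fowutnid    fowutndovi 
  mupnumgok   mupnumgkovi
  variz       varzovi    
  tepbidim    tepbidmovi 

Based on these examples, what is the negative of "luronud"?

luroned

"luronud" has last vowel 'u'. The stems whose last vowel is 'u' (kenwowuk → kenwowek, meluz → melez, humgewum → humgewem) change the last vowel to 'e'.
The other pattern: stems whose last vowel is 'i' or 'o' delete the last vowel and add -ovi.
So luronud → luroned.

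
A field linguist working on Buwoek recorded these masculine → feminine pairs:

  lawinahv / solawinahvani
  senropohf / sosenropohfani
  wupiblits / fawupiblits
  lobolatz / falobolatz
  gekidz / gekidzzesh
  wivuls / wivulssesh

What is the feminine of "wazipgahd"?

lobolatz and gekidz both end in -z yet inflect differently (falobolatz, gekidzzesh), so the final letter is not what conditions the rule; the second-to-last letter is.
"wazipgahd" has second-to-last letter 'h'. The stems whose second-to-last letter is 'h' (lawinahv → solawinahvani, senropohf → sosenropohfani) add so- … -ani around the stem.
The other patterns: stems whose second-to-last letter is 't' add the prefix fa-; stems whose second-to-last letter is 'd' or 'l' double the final consonant and add -esh.
So wazipgahd → sowazipgahdani.

sowazipgahdani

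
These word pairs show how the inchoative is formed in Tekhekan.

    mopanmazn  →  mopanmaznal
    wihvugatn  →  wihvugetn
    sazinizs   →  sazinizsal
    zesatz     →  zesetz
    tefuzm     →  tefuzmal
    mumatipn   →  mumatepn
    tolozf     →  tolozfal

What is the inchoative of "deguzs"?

"deguzs" has second-to-last letter 'z'. The stems whose second-to-last letter is 'z' (tefuzm → tefuzmal, mopanmazn → mopanmaznal, tolozf → tolozfal) add -al.
So deguzs → deguzsal.

deguzsal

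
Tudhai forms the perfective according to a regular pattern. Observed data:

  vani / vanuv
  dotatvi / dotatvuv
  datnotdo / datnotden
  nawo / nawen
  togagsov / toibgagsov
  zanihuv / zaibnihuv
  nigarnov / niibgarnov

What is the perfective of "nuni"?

nunuv

datnotdo and togagsov both have last vowel 'o' yet inflect differently (datnotden, toibgagsov), so the last vowel is not what conditions the rule; the final letter is.
"nuni" ends in -i. The stems ending in -i (vani → vanuv, dotatvi → dotatvuv) drop the final letter and add -uv.
The other patterns: stems ending in -o drop the final letter and add -en; stems ending in -v insert -ib- after the first vowel.
So nuni → nunuv.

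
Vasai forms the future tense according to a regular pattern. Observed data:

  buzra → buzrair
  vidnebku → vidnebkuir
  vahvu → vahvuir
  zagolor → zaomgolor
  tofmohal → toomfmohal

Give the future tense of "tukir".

"tukir" ends in a consonant. The stems ending in a consonant (zagolor → zaomgolor, tofmohal → toomfmohal) insert -om- after the first vowel.
The other pattern: stems ending in a vowel add -ir.
So tukir → tuomkir.

tuomkir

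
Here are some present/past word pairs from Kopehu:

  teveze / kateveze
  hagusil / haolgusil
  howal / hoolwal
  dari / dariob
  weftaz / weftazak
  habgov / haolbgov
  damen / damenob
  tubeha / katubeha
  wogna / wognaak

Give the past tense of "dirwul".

dirwulob

wogna and tubeha both end in -a yet inflect differently (wognaak, katubeha), so the final letter is not what conditions the rule; the first letter is.
"dirwul" begins with d-. The stems beginning with d- (dari → dariob, damen → damenob) add -ob.
The other patterns: stems beginning with w- add -ak; stems beginning with h- insert -ol- after the first vowel; stems beginning with t- add the prefix ka-.
So dirwul → dirwulob.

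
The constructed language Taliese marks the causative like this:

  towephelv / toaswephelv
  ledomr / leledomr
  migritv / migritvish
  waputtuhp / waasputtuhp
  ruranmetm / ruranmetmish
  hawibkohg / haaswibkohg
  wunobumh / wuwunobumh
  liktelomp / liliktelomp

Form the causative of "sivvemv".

sisivvemv

migritv and towephelv both end in -v yet inflect differently (migritvish, toaswephelv), so the final letter is not what conditions the rule; the second-to-last letter is.
"sivvemv" has second-to-last letter 'm'. The stems whose second-to-last letter is 'm' (liktelomp → liliktelomp, wunobumh → wuwunobumh, ledomr → leledomr) repeat the first consonant+vowel as a prefix.
The other patterns: stems whose second-to-last letter is 't' add -ish; stems whose second-to-last letter is 'h' or 'l' insert -as- after the first vowel.
So sivvemv → sisivvemv.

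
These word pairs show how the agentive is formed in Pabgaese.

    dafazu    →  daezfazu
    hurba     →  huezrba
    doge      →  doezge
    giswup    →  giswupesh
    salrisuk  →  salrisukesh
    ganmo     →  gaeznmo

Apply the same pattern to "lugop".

dafazu and salrisuk both have last vowel 'u' yet inflect differently (daezfazu, salrisukesh), so the last vowel is not what conditions the rule; whether the stem ends in a vowel or a consonant is.
"lugop" ends in a consonant. The stems ending in a consonant (salrisuk → salrisukesh, giswup → giswupesh) add -esh.
So lugop → lugopesh.

lugopesh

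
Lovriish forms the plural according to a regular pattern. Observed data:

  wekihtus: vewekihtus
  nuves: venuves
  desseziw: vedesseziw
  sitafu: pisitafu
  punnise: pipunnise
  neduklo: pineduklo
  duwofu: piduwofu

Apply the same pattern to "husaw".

wekihtus and sitafu both have last vowel 'u' yet inflect differently (vewekihtus, pisitafu), so the last vowel is not what conditions the rule; whether the stem ends in a vowel or a consonant is.
"husaw" ends in a consonant. The stems ending in a consonant (wekihtus → vewekihtus, nuves → venuves, desseziw → vedesseziw) add the prefix ve-.
So husaw → vehusaw.

vehusaw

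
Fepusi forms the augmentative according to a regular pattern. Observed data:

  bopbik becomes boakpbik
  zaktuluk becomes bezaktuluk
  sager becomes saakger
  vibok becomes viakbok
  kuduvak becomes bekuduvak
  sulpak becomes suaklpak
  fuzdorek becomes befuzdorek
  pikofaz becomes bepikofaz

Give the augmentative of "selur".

seaklur

kuduvak and sulpak both end in -k yet inflect differently (bekuduvak, suaklpak), so the final letter is not what conditions the rule; the number of vowels is.
"selur" has 2 vowels. The stems with 2 vowels (sulpak → suaklpak, sager → saakger, bopbik → boakpbik) insert -ak- after the first vowel.
The other pattern: stems with 3 vowels add the prefix be-.
So selur → seaklur.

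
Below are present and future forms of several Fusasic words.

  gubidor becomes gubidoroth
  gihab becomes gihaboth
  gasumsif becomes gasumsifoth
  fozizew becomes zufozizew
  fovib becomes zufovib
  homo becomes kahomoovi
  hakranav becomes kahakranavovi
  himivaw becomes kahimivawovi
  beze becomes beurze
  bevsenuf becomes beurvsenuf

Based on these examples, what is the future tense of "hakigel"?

kahakigelovi

gihab and fovib both end in -b yet inflect differently (gihaboth, zufovib), so the final letter is not what conditions the rule; the first letter is.
"hakigel" begins with h-. The stems beginning with h- (homo → kahomoovi, hakranav → kahakranavovi, himivaw → kahimivawovi) add ka- … -ovi around the stem.
The other patterns: stems beginning with g- add -oth; stems beginning with f- add the prefix zu-; stems beginning with b- insert -ur- after the first vowel.
So hakigel → kahakigelovi.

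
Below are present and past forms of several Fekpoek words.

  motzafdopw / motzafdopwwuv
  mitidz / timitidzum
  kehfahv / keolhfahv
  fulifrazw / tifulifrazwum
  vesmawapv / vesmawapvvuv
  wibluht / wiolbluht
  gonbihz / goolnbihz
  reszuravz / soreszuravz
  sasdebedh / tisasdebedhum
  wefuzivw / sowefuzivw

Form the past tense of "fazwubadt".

tifazwubadtum

reszuravz and gonbihz both end in -z yet inflect differently (soreszuravz, goolnbihz), so the final letter is not what conditions the rule; the second-to-last letter is.
"fazwubadt" has second-to-last letter 'd'. The stems whose second-to-last letter is 'd' (mitidz → timitidzum, sasdebedh → tisasdebedhum) add ti- … -um around the stem.
The other patterns: stems whose second-to-last letter is 'v' add the prefix so-; stems whose second-to-last letter is 'h' insert -ol- after the first vowel; stems whose second-to-last letter is 'p' double the final consonant and add -uv.
So fazwubadt → tifazwubadtum.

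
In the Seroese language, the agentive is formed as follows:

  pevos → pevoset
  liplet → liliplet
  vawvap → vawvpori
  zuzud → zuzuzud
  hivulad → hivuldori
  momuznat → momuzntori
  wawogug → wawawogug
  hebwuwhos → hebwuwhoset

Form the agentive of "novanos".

"novanos" has last vowel 'o'. The stems whose last vowel is 'o' (pevos → pevoset, hebwuwhos → hebwuwhoset) add -et.
The other patterns: stems whose last vowel is 'a' delete the last vowel and add -ori; stems whose last vowel is 'e' or 'u' repeat the first consonant+vowel as a prefix.
So novanos → novanoset.

novanoset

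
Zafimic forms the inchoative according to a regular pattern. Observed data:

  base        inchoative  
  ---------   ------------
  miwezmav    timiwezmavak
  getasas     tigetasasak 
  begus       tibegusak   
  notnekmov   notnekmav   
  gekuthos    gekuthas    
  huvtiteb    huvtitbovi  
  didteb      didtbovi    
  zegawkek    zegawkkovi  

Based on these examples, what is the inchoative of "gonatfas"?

tigonatfasak

"gonatfas" has last vowel 'a'. The stems whose last vowel is 'a' (miwezmav → timiwezmavak, getasas → tigetasasak) add ti- … -ak around the stem.
So gonatfas → tigonatfasak.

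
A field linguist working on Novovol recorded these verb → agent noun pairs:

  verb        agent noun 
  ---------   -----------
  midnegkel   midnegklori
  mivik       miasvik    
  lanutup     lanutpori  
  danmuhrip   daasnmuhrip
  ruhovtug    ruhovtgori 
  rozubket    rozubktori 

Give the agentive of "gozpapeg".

danmuhrip and lanutup both end in -p yet inflect differently (daasnmuhrip, lanutpori), so the final letter is not what conditions the rule; the last vowel is.
"gozpapeg" has last vowel 'e'. The stems whose last vowel is 'e' (rozubket → rozubktori, midnegkel → midnegklori) delete the last vowel and add -ori.
The other pattern: stems whose last vowel is 'i' insert -as- after the first vowel.
So gozpapeg → gozpapgori.

gozpapgori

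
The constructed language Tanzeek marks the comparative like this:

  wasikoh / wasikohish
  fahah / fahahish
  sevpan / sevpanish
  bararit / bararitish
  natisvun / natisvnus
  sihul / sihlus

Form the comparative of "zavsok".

natisvun and sevpan both end in -n yet inflect differently (natisvnus, sevpanish), so the final letter is not what conditions the rule; the last vowel is.
"zavsok" has last vowel 'o'. The one such stem in the data (wasikoh → wasikohish) adds -ish, so the same rule applies.
So zavsok → zavsokish.

zavsokish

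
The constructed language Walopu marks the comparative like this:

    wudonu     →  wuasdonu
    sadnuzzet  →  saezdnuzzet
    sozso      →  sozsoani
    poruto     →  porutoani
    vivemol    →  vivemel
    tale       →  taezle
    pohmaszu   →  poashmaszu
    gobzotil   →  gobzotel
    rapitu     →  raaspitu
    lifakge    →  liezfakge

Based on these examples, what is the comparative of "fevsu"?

"fevsu" ends in -u. The stems ending in -u (pohmaszu → poashmaszu, rapitu → raaspitu, wudonu → wuasdonu) insert -as- after the first vowel.
So fevsu → feasvsu.

feasvsu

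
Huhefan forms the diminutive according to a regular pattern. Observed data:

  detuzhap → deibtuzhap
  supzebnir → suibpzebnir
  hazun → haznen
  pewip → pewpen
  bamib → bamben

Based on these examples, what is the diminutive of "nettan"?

detuzhap and pewip both end in -p yet inflect differently (deibtuzhap, pewpen), so the final letter is not what conditions the rule; the number of vowels is.
"nettan" has 2 vowels. The stems with 2 vowels (pewip → pewpen, bamib → bamben, hazun → haznen) delete the last vowel and add -en.
The other pattern: stems with 3 vowels insert -ib- after the first vowel.
So nettan → nettnen.

nettnen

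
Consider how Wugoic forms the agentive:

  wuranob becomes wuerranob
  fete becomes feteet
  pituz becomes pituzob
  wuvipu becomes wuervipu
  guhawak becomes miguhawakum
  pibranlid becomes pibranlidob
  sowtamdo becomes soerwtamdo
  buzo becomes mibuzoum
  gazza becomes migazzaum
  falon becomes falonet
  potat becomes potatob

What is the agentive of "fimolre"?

fimolreet

sowtamdo and buzo both end in -o yet inflect differently (soerwtamdo, mibuzoum), so the final letter is not what conditions the rule; the first letter is.
"fimolre" begins with f-. The stems beginning with f- (falon → falonet, fete → feteet) add -et.
So fimolre → fimolreet.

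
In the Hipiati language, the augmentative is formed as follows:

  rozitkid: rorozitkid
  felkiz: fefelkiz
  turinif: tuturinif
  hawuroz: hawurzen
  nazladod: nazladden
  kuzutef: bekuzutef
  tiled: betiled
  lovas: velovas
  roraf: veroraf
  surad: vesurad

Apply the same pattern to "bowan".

vebowan

"bowan" has last vowel 'a'. The stems whose last vowel is 'a' (lovas → velovas, roraf → veroraf, surad → vesurad) add the prefix ve-.
The other patterns: stems whose last vowel is 'i' repeat the first consonant+vowel as a prefix; stems whose last vowel is 'o' delete the last vowel and add -en; stems whose last vowel is 'e' add the prefix be-.
So bowan → vebowan.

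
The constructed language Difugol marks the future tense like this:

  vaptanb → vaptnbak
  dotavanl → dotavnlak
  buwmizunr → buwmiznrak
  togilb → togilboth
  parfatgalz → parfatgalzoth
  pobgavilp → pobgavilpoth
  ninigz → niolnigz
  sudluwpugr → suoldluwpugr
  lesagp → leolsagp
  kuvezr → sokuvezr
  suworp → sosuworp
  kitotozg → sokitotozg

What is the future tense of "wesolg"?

wesolgoth

"wesolg" has second-to-last letter 'l'. The stems whose second-to-last letter is 'l' (togilb → togilboth, parfatgalz → parfatgalzoth, pobgavilp → pobgavilpoth) add -oth.
The other patterns: stems whose second-to-last letter is 'n' delete the last vowel and add -ak; stems whose second-to-last letter is 'g' insert -ol- after the first vowel; stems whose second-to-last letter is 'r' or 'z' add the prefix so-.
So wesolg → wesolgoth.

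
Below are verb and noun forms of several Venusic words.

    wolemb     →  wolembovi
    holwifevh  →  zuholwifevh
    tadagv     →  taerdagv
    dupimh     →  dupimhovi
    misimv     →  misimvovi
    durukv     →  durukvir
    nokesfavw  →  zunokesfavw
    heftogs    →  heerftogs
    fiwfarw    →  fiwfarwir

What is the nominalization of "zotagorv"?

zotagorvir

"zotagorv" has second-to-last letter 'r'. The one such stem in the data (fiwfarw → fiwfarwir) adds -ir, so the same rule applies.
So zotagorv → zotagorvir.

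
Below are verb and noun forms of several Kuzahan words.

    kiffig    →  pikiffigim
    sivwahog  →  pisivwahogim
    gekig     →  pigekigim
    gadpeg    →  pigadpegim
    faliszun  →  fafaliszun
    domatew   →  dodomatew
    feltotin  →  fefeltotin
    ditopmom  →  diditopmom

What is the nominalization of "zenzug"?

gadpeg and domatew both have last vowel 'e' yet inflect differently (pigadpegim, dodomatew), so the last vowel is not what conditions the rule; the final letter is.
"zenzug" ends in -g. The stems ending in -g (kiffig → pikiffigim, sivwahog → pisivwahogim, gekig → pigekigim) add pi- … -im around the stem.
So zenzug → pizenzugim.

pizenzugim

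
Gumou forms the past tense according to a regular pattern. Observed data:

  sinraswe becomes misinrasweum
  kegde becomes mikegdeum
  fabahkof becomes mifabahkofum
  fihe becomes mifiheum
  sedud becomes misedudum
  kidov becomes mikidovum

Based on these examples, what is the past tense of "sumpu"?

misumpuum

Every pair shown (sinraswe → misinrasweum, kegde → mikegdeum, fabahkof → mifabahkofum, …) follows the same rule: add mi- … -um around the stem.
So sumpu → misumpuum.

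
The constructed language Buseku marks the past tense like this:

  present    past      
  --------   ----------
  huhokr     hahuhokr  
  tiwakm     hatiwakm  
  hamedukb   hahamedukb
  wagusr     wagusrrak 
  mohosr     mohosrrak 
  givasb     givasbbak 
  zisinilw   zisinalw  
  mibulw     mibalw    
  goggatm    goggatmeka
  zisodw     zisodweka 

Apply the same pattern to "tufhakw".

hatufhakw

"tufhakw" has second-to-last letter 'k'. The stems whose second-to-last letter is 'k' (huhokr → hahuhokr, tiwakm → hatiwakm, hamedukb → hahamedukb) add the prefix ha-.
So tufhakw → hatufhakw.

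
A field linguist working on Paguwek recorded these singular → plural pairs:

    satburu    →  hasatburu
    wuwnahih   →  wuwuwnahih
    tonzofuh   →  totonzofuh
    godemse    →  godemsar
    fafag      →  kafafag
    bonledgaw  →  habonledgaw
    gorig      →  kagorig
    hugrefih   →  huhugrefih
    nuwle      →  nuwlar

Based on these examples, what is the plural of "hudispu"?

wuwnahih and gorig both have last vowel 'i' yet inflect differently (wuwuwnahih, kagorig), so the last vowel is not what conditions the rule; the final letter is.
"hudispu" ends in -u. The one such stem in the data (satburu → hasatburu) adds the prefix ha-, so the same rule applies.
The other patterns: stems ending in -h repeat the first consonant+vowel as a prefix; stems ending in -e drop the final letter and add -ar; stems ending in -g add the prefix ka-.
So hudispu → hahudispu.

hahudispu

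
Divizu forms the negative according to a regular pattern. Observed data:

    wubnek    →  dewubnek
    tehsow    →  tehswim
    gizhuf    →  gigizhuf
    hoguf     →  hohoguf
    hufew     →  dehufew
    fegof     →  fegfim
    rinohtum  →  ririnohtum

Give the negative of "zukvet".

dezukvet

hufew and tehsow both end in -w yet inflect differently (dehufew, tehswim), so the final letter is not what conditions the rule; the last vowel is.
"zukvet" has last vowel 'e'. The stems whose last vowel is 'e' (wubnek → dewubnek, hufew → dehufew) add the prefix de-.
So zukvet → dezukvet.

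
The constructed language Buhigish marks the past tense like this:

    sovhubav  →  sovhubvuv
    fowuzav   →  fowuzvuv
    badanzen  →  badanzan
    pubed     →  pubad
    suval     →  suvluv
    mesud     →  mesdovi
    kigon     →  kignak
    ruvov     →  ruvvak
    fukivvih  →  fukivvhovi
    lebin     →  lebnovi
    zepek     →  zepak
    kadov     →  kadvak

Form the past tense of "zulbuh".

zulbhovi

"zulbuh" has last vowel 'u'. The one such stem in the data (mesud → mesdovi) deletes the last vowel and adds -ovi (as do fukivvih, lebin), so the same rule applies.
The other patterns: stems whose last vowel is 'a' delete the last vowel and add -uv; stems whose last vowel is 'o' delete the last vowel and add -ak; stems whose last vowel is 'e' change the last vowel to 'a'.
So zulbuh → zulbhovi.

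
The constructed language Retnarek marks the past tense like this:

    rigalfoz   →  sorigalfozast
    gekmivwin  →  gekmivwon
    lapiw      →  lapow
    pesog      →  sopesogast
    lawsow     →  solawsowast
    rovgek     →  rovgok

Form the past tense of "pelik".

lawsow and lapiw both end in -w yet inflect differently (solawsowast, lapow), so the final letter is not what conditions the rule; the last vowel is.
"pelik" has last vowel 'i'. The stems whose last vowel is 'i' (lapiw → lapow, gekmivwin → gekmivwon) change the last vowel to 'o'.
So pelik → pelok.

pelok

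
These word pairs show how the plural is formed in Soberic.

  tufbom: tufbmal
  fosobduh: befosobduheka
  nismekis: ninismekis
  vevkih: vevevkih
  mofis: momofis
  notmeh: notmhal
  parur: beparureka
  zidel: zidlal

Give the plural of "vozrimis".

vovozrimis

"vozrimis" has last vowel 'i'. The stems whose last vowel is 'i' (vevkih → vevevkih, mofis → momofis, nismekis → ninismekis) repeat the first consonant+vowel as a prefix.
The other patterns: stems whose last vowel is 'u' add be- … -eka around the stem; stems whose last vowel is 'e' or 'o' delete the last vowel and add -al.
So vozrimis → vovozrimis.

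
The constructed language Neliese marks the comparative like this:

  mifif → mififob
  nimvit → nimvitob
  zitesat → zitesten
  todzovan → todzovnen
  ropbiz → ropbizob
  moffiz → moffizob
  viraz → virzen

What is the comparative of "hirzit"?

hirzitob

"hirzit" has last vowel 'i'. The stems whose last vowel is 'i' (mifif → mififob, moffiz → moffizob, ropbiz → ropbizob) add -ob.
The other pattern: stems whose last vowel is 'a' delete the last vowel and add -en.
So hirzit → hirzitob.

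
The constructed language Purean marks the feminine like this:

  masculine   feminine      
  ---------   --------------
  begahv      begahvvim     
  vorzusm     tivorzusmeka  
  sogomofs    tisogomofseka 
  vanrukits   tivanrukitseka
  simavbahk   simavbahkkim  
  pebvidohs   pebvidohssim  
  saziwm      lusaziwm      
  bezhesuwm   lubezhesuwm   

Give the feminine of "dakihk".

pebvidohs and sogomofs both end in -s yet inflect differently (pebvidohssim, tisogomofseka), so the final letter is not what conditions the rule; the second-to-last letter is.
"dakihk" has second-to-last letter 'h'. The stems whose second-to-last letter is 'h' (simavbahk → simavbahkkim, begahv → begahvvim, pebvidohs → pebvidohssim) double the final consonant and add -im.
The other patterns: stems whose second-to-last letter is 'w' add the prefix lu-; stems whose second-to-last letter is 'f', 's' or 't' add ti- … -eka around the stem.
So dakihk → dakihkkim.

dakihkkim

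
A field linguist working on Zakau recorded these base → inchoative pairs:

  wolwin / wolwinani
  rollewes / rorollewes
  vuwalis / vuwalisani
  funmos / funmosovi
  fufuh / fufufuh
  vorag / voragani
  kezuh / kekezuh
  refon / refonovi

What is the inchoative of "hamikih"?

"hamikih" has last vowel 'i'. The stems whose last vowel is 'i' (vuwalis → vuwalisani, wolwin → wolwinani) add -ani.
The other patterns: stems whose last vowel is 'e' or 'u' repeat the first consonant+vowel as a prefix; stems whose last vowel is 'o' add -ovi.
So hamikih → hamikihani.

hamikihani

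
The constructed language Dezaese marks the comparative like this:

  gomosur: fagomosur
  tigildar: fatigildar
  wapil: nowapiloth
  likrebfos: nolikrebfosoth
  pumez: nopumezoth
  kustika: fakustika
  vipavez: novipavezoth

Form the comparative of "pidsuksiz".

nopidsuksizoth

tigildar and vipavez both have 3 vowels yet inflect differently (fatigildar, novipavezoth), so the number of vowels is not what conditions the rule; the final letter is.
"pidsuksiz" ends in -z. The stems ending in -z (pumez → nopumezoth, vipavez → novipavezoth) add no- … -oth around the stem.
The other pattern: stems ending in -a or -r add the prefix fa-.
So pidsuksiz → nopidsuksizoth.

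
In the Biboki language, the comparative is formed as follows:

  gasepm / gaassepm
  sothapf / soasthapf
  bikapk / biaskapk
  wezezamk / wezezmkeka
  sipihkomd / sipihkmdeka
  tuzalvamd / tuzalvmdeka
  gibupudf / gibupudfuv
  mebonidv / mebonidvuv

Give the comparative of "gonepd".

bikapk and wezezamk both end in -k yet inflect differently (biaskapk, wezezmkeka), so the final letter is not what conditions the rule; the second-to-last letter is.
"gonepd" has second-to-last letter 'p'. The stems whose second-to-last letter is 'p' (gasepm → gaassepm, sothapf → soasthapf, bikapk → biaskapk) insert -as- after the first vowel.
The other patterns: stems whose second-to-last letter is 'm' delete the last vowel and add -eka; stems whose second-to-last letter is 'd' add -uv.
So gonepd → goasnepd.

goasnepd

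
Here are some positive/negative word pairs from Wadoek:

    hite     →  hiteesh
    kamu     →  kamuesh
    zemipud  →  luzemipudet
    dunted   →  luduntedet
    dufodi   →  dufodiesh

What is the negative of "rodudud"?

lurodududet

kamu and zemipud both have last vowel 'u' yet inflect differently (kamuesh, luzemipudet), so the last vowel is not what conditions the rule; whether the stem ends in a vowel or a consonant is.
"rodudud" ends in a consonant. The stems ending in a consonant (zemipud → luzemipudet, dunted → luduntedet) add lu- … -et around the stem.
The other pattern: stems ending in a vowel add -esh.
So rodudud → lurodududet.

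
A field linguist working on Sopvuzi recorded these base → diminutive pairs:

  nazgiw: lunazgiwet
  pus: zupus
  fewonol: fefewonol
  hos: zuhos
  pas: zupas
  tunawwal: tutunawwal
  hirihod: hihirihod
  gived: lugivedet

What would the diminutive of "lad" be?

zulad

gived and hirihod both end in -d yet inflect differently (lugivedet, hihirihod), so the final letter is not what conditions the rule; the number of vowels is.
"lad" has 1 vowel. The stems with 1 vowel (pas → zupas, hos → zuhos, pus → zupus) add the prefix zu-.
The other patterns: stems with 2 vowels add lu- … -et around the stem; stems with 3 vowels repeat the first consonant+vowel as a prefix.
So lad → zulad.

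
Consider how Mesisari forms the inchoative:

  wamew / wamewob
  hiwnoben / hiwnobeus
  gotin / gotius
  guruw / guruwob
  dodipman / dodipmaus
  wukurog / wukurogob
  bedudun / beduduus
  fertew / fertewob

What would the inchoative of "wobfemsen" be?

wobfemseus

"wobfemsen" ends in -n. The stems ending in -n (gotin → gotius, bedudun → beduduus, dodipman → dodipmaus) drop the final letter and add -us.
So wobfemsen → wobfemseus.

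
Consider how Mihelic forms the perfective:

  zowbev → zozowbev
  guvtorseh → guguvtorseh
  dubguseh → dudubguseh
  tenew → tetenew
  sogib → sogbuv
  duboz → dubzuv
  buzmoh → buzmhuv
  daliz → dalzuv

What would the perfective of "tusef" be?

tutusef

guvtorseh and buzmoh both end in -h yet inflect differently (guguvtorseh, buzmhuv), so the final letter is not what conditions the rule; the last vowel is.
"tusef" has last vowel 'e'. The stems whose last vowel is 'e' (zowbev → zozowbev, guvtorseh → guguvtorseh, dubguseh → dudubguseh) repeat the first consonant+vowel as a prefix.
The other pattern: stems whose last vowel is 'i' or 'o' delete the last vowel and add -uv.
So tusef → tutusef.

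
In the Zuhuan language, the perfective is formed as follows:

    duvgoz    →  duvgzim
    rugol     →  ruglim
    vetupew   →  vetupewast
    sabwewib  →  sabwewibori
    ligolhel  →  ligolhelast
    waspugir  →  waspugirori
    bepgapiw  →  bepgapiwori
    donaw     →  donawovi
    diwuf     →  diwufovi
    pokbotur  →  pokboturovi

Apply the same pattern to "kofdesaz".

ligolhel and rugol both end in -l yet inflect differently (ligolhelast, ruglim), so the final letter is not what conditions the rule; the last vowel is.
"kofdesaz" has last vowel 'a'. The one such stem in the data (donaw → donawovi) adds -ovi, so the same rule applies.
The other patterns: stems whose last vowel is 'e' add -ast; stems whose last vowel is 'o' delete the last vowel and add -im; stems whose last vowel is 'i' add -ori.
So kofdesaz → kofdesazovi.

kofdesazovi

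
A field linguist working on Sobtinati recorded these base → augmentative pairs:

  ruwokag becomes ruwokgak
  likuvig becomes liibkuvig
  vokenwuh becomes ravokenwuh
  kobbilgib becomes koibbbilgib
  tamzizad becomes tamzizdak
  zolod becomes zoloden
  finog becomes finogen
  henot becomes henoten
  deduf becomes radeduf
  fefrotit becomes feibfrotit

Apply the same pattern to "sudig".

ruwokag and likuvig both end in -g yet inflect differently (ruwokgak, liibkuvig), so the final letter is not what conditions the rule; the last vowel is.
"sudig" has last vowel 'i'. The stems whose last vowel is 'i' (likuvig → liibkuvig, fefrotit → feibfrotit, kobbilgib → koibbbilgib) insert -ib- after the first vowel.
The other patterns: stems whose last vowel is 'a' delete the last vowel and add -ak; stems whose last vowel is 'o' add -en; stems whose last vowel is 'u' add the prefix ra-.
So sudig → suibdig.

suibdig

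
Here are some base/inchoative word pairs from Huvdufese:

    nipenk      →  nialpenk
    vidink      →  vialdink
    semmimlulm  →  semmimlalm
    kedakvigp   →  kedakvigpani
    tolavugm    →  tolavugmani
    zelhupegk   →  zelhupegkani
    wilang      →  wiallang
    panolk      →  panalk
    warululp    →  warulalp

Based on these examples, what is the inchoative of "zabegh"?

zelhupegk and panolk both end in -k yet inflect differently (zelhupegkani, panalk), so the final letter is not what conditions the rule; the second-to-last letter is.
"zabegh" has second-to-last letter 'g'. The stems whose second-to-last letter is 'g' (zelhupegk → zelhupegkani, kedakvigp → kedakvigpani, tolavugm → tolavugmani) add -ani.
The other patterns: stems whose second-to-last letter is 'l' change the last vowel to 'a'; stems whose second-to-last letter is 'n' insert -al- after the first vowel.
So zabegh → zabeghani.

zabeghani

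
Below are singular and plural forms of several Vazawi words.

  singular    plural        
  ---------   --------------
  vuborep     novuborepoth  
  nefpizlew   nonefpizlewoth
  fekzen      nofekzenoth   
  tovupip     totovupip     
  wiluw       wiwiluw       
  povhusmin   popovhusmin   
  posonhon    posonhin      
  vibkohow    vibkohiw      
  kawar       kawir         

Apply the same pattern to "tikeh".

notikehoth

"tikeh" has last vowel 'e'. The stems whose last vowel is 'e' (vuborep → novuborepoth, nefpizlew → nonefpizlewoth, fekzen → nofekzenoth) add no- … -oth around the stem.
The other patterns: stems whose last vowel is 'i' or 'u' repeat the first consonant+vowel as a prefix; stems whose last vowel is 'a' or 'o' change the last vowel to 'i'.
So tikeh → notikehoth.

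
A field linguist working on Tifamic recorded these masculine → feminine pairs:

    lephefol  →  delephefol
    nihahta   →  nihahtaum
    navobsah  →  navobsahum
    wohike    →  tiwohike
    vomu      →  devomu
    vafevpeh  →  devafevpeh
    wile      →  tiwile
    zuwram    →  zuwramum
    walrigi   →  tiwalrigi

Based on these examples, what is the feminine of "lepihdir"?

navobsah and vafevpeh both end in -h yet inflect differently (navobsahum, devafevpeh), so the final letter is not what conditions the rule; the first letter is.
"lepihdir" begins with l-. The one such stem in the data (lephefol → delephefol) adds the prefix de-, so the same rule applies.
So lepihdir → delepihdir.

delepihdir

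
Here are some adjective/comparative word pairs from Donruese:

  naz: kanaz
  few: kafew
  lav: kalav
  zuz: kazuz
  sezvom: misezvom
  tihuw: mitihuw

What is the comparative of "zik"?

kazik

few and tihuw both end in -w yet inflect differently (kafew, mitihuw), so the final letter is not what conditions the rule; the number of vowels is.
"zik" has 1 vowel. The stems with 1 vowel (naz → kanaz, few → kafew, lav → kalav) add the prefix ka-.
The other pattern: stems with 2 vowels add the prefix mi-.
So zik → kazik.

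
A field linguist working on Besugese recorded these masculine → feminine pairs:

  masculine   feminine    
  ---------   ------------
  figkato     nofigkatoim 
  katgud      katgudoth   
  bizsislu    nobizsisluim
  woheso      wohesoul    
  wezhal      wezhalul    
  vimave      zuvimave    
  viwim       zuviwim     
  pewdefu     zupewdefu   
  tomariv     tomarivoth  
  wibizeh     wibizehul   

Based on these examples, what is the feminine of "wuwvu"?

wuwvuul

bizsislu and pewdefu both end in -u yet inflect differently (nobizsisluim, zupewdefu), so the final letter is not what conditions the rule; the first letter is.
"wuwvu" begins with w-. The stems beginning with w- (woheso → wohesoul, wibizeh → wibizehul, wezhal → wezhalul) add -ul.
The other patterns: stems beginning with b- or f- add no- … -im around the stem; stems beginning with p- or v- add the prefix zu-; stems beginning with k- or t- add -oth.
So wuwvu → wuwvuul.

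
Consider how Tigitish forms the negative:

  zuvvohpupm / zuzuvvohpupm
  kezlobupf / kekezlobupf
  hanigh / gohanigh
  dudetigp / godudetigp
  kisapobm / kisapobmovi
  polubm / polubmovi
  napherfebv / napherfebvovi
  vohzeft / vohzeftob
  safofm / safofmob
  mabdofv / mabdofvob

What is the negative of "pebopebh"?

zuvvohpupm and kisapobm both end in -m yet inflect differently (zuzuvvohpupm, kisapobmovi), so the final letter is not what conditions the rule; the second-to-last letter is.
"pebopebh" has second-to-last letter 'b'. The stems whose second-to-last letter is 'b' (kisapobm → kisapobmovi, polubm → polubmovi, napherfebv → napherfebvovi) add -ovi.
So pebopebh → pebopebhovi.

pebopebhovi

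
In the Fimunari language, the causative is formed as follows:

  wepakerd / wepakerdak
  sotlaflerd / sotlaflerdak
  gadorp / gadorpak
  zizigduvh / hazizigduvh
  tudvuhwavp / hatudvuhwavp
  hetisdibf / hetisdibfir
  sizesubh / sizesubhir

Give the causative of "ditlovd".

haditlovd

gadorp and tudvuhwavp both end in -p yet inflect differently (gadorpak, hatudvuhwavp), so the final letter is not what conditions the rule; the second-to-last letter is.
"ditlovd" has second-to-last letter 'v'. The stems whose second-to-last letter is 'v' (zizigduvh → hazizigduvh, tudvuhwavp → hatudvuhwavp) add the prefix ha-.
The other patterns: stems whose second-to-last letter is 'r' add -ak; stems whose second-to-last letter is 'b' add -ir.
So ditlovd → haditlovd.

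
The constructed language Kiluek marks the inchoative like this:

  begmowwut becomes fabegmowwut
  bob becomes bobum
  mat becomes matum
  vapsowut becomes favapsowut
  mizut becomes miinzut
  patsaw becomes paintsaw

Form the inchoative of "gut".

mat and mizut both end in -t yet inflect differently (matum, miinzut), so the final letter is not what conditions the rule; the number of vowels is.
"gut" has 1 vowel. The stems with 1 vowel (bob → bobum, mat → matum) add -um.
The other patterns: stems with 2 vowels insert -in- after the first vowel; stems with 3 vowels add the prefix fa-.
So gut → gutum.

gutum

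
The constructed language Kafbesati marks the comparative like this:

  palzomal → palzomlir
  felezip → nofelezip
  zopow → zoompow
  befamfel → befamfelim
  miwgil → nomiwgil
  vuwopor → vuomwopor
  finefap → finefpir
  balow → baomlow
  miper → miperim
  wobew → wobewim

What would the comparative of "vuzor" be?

vuomzor

"vuzor" has last vowel 'o'. The stems whose last vowel is 'o' (vuwopor → vuomwopor, balow → baomlow, zopow → zoompow) insert -om- after the first vowel.
The other patterns: stems whose last vowel is 'a' delete the last vowel and add -ir; stems whose last vowel is 'i' add the prefix no-; stems whose last vowel is 'e' add -im.
So vuzor → vuomzor.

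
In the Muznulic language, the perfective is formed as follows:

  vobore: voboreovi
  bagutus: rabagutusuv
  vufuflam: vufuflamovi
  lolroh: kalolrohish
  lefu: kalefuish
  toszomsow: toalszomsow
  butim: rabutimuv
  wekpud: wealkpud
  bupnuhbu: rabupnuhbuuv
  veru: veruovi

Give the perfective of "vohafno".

vohafnoovi

veru and lefu both end in -u yet inflect differently (veruovi, kalefuish), so the final letter is not what conditions the rule; the first letter is.
"vohafno" begins with v-. The stems beginning with v- (veru → veruovi, vufuflam → vufuflamovi, vobore → voboreovi) add -ovi.
The other patterns: stems beginning with l- add ka- … -ish around the stem; stems beginning with b- add ra- … -uv around the stem; stems beginning with t- or w- insert -al- after the first vowel.
So vohafno → vohafnoovi.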